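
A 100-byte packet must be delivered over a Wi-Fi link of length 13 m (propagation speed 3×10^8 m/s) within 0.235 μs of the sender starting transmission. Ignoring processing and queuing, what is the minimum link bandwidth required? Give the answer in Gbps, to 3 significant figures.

4.17 Gbps

L = 800 bits.
Propagation delay = 13 / 300000000 = 0.0433333 μs.
Transmission budget = 0.235 − 0.0433333 = 0.191667 μs.
R ≥ L / t_tx = 800 bits / 1.91667e-07 s = 4.17 Gbps.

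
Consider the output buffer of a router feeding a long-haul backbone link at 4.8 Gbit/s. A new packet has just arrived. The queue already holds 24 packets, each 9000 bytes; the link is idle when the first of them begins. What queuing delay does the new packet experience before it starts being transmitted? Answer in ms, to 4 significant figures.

Each queued packet: L/R = 72000/4800000000 = 0.015 ms.
24 queued → 0.36 ms.
Queuing delay = 0.3600 ms.

0.3600 ms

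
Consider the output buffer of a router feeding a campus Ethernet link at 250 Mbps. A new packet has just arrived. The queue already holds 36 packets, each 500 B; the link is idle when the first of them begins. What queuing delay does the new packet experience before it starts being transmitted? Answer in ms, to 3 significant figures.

0.576 ms

Each queued packet: L/R = 4000/250000000 = 0.016 ms.
36 queued → 0.576 ms.
Queuing delay = 0.576 ms.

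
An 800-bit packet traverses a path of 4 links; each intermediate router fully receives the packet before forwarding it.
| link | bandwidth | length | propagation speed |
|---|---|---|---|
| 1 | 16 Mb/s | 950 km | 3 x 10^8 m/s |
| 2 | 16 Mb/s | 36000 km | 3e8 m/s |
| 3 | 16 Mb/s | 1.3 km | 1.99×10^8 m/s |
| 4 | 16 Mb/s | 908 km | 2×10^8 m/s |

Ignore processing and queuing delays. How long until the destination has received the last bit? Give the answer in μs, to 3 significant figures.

128000 μs

Transmission delay per hop = L/R = 800/16000000 = 50 μs; 4 hops → 200 μs.
Propagation delays (d/s per hop): 3166.67, 120000, 6.53266, 4540 μs; sum = 127713 μs.
End-to-end = 128000 μs.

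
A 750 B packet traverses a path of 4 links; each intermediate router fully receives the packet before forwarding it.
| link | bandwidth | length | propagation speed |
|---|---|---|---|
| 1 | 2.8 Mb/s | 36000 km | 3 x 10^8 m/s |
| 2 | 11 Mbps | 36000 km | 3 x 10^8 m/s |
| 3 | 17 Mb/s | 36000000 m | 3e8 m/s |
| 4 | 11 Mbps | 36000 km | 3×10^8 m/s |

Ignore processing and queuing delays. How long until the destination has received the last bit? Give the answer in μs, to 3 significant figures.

L = 750 × 8 = 6000 bits.
Transmission delays (L/R per hop): 2142.86, 545.455, 352.941, 545.455 μs; sum = 3586.71 μs.
Propagation delays (d/s per hop): 120000, 120000, 120000, 120000 μs; sum = 480000 μs.
End-to-end = 484000 μs.

484000 μs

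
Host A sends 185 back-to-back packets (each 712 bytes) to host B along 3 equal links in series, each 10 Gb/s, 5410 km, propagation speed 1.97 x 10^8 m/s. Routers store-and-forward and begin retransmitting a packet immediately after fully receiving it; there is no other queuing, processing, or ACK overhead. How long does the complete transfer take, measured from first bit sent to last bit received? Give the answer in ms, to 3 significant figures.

Per-hop transmission t_tx = L/R = 5696/10000000000 = 0.0005696 ms.
Per-hop propagation t_prop = 5410000/197000000 = 27.4619 ms.
Pipeline fill: first packet needs 3·t_tx to clear all hops; remaining 184 packets each add one t_tx.
Total = (3+185-1)·t_tx + 3·t_prop = 187·0.0005696 + 3·27.4619 = 82.5 ms.

82.5 ms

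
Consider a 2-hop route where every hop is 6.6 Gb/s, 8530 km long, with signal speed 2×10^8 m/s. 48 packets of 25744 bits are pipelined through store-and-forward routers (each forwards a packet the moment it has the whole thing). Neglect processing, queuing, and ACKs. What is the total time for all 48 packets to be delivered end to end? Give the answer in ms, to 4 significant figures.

85.49 ms

Per-hop transmission t_tx = L/R = 25744/6600000000 = 0.00390061 ms.
Per-hop propagation t_prop = 8530000/200000000 = 42.65 ms.
Pipeline fill: first packet needs 2·t_tx to clear all hops; remaining 47 packets each add one t_tx.
Total = (2+48-1)·t_tx + 2·t_prop = 49·0.00390061 + 2·42.65 = 85.49 ms.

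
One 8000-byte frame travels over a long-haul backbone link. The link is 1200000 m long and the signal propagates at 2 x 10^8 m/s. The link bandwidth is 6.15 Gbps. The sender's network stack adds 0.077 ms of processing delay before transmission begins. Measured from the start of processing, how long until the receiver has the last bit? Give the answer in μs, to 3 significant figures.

6090 μs

L = 8000 × 8 = 64000 bits.
Transmission delay = L/R = 64000 / 6150000000 = 10.4065 μs.
Propagation delay = d/s = 1200000 m / 200000000 m/s = 6000 μs.
Plus processing delay 0.077 ms = 77 μs.
Total = 6090 μs.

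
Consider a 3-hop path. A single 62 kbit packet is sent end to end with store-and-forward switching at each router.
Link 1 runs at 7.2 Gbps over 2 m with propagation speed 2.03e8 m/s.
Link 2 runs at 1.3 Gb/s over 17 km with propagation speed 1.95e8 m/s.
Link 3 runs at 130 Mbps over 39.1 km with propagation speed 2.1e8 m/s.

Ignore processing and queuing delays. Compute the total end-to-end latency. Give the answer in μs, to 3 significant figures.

L = 62000 bits.
Transmission delays (L/R per hop): 8.61111, 47.6923, 476.923 μs; sum = 533.226 μs.
Propagation delays (d/s per hop): 0.00985222, 87.1795, 186.19 μs; sum = 273.38 μs.
End-to-end = 807 μs.

807 μs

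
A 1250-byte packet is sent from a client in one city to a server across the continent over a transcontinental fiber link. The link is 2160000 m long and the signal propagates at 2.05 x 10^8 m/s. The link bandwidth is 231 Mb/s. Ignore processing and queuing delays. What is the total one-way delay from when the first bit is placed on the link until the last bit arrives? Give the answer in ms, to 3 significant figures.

10.6 ms

L = 1250 × 8 = 10000 bits.
Transmission delay = L/R = 10000 / 231000000 = 0.04329 ms.
Propagation delay = d/s = 2160000 m / 2.05e+08 m/s = 10.5366 ms.
Total = 10.6 ms.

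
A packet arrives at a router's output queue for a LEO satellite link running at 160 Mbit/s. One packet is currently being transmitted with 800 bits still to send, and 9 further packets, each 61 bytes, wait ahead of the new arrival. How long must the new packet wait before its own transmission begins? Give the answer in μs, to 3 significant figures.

Each queued packet: L/R = 488/160000000 = 3.05 μs.
9 queued → 27.45 μs.
Plus remaining 800 bits of current packet: 5 μs.
Queuing delay = 32.5 μs.

32.5 μs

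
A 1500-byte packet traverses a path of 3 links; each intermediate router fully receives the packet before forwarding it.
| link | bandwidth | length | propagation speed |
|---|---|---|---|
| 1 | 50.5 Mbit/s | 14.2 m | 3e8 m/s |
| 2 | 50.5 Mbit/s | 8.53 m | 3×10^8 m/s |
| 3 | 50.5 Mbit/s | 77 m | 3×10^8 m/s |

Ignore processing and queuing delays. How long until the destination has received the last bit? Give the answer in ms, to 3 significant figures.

L = 1500 × 8 = 12000 bits.
Transmission delay per hop = L/R = 12000/50500000 = 0.237624 ms; 3 hops → 0.712871 ms.
Propagation delays (d/s per hop): 4.73333e-05, 2.84333e-05, 0.000256667 ms; sum = 0.000332433 ms.
End-to-end = 0.713 ms.

0.713 ms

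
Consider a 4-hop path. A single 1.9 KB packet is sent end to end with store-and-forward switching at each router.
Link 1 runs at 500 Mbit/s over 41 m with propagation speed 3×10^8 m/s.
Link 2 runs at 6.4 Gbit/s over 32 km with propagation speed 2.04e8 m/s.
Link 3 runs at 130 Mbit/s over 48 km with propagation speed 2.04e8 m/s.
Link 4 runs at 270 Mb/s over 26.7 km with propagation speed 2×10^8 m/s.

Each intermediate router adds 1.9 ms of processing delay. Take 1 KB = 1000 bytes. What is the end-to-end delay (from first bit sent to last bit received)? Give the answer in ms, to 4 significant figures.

6.432 ms

L = 15200 bits.
Transmission delays (L/R per hop): 0.0304, 0.002375, 0.116923, 0.0562963 ms; sum = 0.205994 ms.
Propagation delays (d/s per hop): 0.000136667, 0.156863, 0.235294, 0.1335 ms; sum = 0.525794 ms.
Processing at 3 router(s): 3 × 1.9 ms = 5.7 ms.
End-to-end = 6.432 ms.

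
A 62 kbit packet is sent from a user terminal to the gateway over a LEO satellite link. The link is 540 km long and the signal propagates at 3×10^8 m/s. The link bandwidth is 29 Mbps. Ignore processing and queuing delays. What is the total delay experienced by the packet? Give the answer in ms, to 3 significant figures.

L = 62000 bits.
Transmission delay = L/R = 62000 / 29000000 = 2.13793 ms.
Propagation delay = d/s = 540000 m / 300000000 m/s = 1.8 ms.
Total = 3.94 ms.

3.94 ms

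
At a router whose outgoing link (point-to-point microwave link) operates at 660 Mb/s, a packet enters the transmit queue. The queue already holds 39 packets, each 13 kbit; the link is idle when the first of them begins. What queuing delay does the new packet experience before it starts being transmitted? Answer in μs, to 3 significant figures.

768 μs

Each queued packet: L/R = 13000/660000000 = 19.697 μs.
39 queued → 768.182 μs.
Queuing delay = 768 μs.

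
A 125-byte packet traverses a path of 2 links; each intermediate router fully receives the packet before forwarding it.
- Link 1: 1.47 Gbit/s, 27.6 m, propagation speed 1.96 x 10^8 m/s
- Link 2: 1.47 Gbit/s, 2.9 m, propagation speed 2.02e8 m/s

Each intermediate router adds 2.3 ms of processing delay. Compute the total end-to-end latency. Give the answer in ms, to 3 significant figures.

L = 125 × 8 = 1000 bits.
Transmission delay per hop = L/R = 1000/1470000000 = 0.000680272 ms; 2 hops → 0.00136054 ms.
Propagation delays (d/s per hop): 0.000140816, 1.43564e-05 ms; sum = 0.000155173 ms.
Processing at 1 router(s): 1 × 2.3 ms = 2.3 ms.
End-to-end = 2.30 ms.

2.30 ms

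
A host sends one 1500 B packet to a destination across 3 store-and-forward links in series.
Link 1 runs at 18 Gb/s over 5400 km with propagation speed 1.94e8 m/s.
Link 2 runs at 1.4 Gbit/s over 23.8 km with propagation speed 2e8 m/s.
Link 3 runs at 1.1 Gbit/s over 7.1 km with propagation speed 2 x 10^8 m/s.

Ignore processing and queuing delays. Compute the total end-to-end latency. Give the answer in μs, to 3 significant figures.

L = 1500 × 8 = 12000 bits.
Transmission delays (L/R per hop): 0.666667, 8.57143, 10.9091 μs; sum = 20.1472 μs.
Propagation delays (d/s per hop): 27835.1, 119, 35.5 μs; sum = 27989.6 μs.
End-to-end = 28000 μs.

28000 μs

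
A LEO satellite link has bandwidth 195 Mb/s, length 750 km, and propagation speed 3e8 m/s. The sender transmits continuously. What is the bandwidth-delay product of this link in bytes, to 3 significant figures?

60900 bytes

Propagation delay = 750000 / 300000000 = 0.0025 s.
BDP = R × t_prop = 195000000 × 0.0025 = 487500 bits.
In bytes: 487500/8 = 60900 bytes.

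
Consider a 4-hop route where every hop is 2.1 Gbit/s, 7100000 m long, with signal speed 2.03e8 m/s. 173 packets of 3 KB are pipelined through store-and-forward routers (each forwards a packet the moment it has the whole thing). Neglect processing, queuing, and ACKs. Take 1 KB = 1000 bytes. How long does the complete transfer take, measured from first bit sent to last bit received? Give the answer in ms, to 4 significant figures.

141.9 ms

Per-hop transmission t_tx = L/R = 24000/2100000000 = 0.0114286 ms.
Per-hop propagation t_prop = 7100000/2.03e+08 = 34.9754 ms.
Pipeline fill: first packet needs 4·t_tx to clear all hops; remaining 172 packets each add one t_tx.
Total = (4+173-1)·t_tx + 4·t_prop = 176·0.0114286 + 4·34.9754 = 141.9 ms.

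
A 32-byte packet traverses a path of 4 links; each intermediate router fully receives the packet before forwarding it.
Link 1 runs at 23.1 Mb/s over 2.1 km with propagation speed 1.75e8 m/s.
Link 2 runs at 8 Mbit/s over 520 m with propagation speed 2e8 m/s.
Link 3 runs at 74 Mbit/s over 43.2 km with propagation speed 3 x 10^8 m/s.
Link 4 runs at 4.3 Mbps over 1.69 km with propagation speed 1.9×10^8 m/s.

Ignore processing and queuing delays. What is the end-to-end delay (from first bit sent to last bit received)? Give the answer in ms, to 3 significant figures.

L = 32 × 8 = 256 bits.
Transmission delays (L/R per hop): 0.0110823, 0.032, 0.00345946, 0.0595349 ms; sum = 0.106077 ms.
Propagation delays (d/s per hop): 0.012, 0.0026, 0.144, 0.00889474 ms; sum = 0.167495 ms.
End-to-end = 0.274 ms.

0.274 ms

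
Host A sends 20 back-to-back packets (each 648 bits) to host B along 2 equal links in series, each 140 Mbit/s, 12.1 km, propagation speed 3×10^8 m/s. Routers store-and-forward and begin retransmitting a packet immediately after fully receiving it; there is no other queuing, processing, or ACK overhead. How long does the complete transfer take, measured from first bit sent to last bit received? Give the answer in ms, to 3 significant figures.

0.178 ms

Per-hop transmission t_tx = L/R = 648/140000000 = 0.00462857 ms.
Per-hop propagation t_prop = 12100/300000000 = 0.0403333 ms.
Pipeline fill: first packet needs 2·t_tx to clear all hops; remaining 19 packets each add one t_tx.
Total = (2+20-1)·t_tx + 2·t_prop = 21·0.00462857 + 2·0.0403333 = 0.178 ms.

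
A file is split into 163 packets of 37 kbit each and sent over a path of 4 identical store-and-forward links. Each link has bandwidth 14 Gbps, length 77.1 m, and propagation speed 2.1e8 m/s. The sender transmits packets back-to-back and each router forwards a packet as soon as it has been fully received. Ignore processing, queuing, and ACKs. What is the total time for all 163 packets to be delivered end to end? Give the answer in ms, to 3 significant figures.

Per-hop transmission t_tx = L/R = 37000/14000000000 = 0.00264286 ms.
Per-hop propagation t_prop = 77.1/210000000 = 0.000367143 ms.
Pipeline fill: first packet needs 4·t_tx to clear all hops; remaining 162 packets each add one t_tx.
Total = (4+163-1)·t_tx + 4·t_prop = 166·0.00264286 + 4·0.000367143 = 0.440 ms.

0.440 ms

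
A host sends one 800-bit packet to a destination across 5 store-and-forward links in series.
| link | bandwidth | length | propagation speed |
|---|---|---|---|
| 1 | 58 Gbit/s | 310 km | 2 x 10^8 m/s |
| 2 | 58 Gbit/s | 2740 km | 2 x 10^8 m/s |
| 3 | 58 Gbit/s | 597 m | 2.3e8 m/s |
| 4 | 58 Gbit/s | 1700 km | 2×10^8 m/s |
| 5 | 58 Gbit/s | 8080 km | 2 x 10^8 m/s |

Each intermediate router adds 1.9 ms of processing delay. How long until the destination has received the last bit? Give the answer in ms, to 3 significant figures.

Transmission delay per hop = L/R = 800/58000000000 = 1.37931e-05 ms; 5 hops → 6.89655e-05 ms.
Propagation delays (d/s per hop): 1.55, 13.7, 0.00259565, 8.5, 40.4 ms; sum = 64.1526 ms.
Processing at 4 router(s): 4 × 1.9 ms = 7.6 ms.
End-to-end = 71.8 ms.

71.8 ms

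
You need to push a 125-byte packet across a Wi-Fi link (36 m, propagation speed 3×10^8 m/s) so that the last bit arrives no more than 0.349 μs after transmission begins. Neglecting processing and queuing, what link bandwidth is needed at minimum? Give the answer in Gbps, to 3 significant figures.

4.37 Gbps

L = 1000 bits.
Propagation delay = 36 / 300000000 = 0.12 μs.
Transmission budget = 0.349 − 0.12 = 0.229 μs.
R ≥ L / t_tx = 1000 bits / 2.29e-07 s = 4.37 Gbps.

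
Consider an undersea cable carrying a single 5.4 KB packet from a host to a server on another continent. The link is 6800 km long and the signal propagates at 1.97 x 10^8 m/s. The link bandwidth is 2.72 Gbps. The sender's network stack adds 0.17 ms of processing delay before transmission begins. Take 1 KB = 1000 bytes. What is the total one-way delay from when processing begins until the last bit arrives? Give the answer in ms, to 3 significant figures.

34.7 ms

L = 43200 bits.
Transmission delay = L/R = 43200 / 2720000000 = 0.0158824 ms.
Propagation delay = d/s = 6800000 m / 197000000 m/s = 34.5178 ms.
Plus processing delay 0.17 ms = 0.17 ms.
Total = 34.7 ms.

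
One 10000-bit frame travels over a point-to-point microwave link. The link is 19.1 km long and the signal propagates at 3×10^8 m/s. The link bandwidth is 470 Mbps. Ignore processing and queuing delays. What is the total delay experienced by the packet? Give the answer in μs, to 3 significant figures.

84.9 μs

Transmission delay = L/R = 10000 / 470000000 = 21.2766 μs.
Propagation delay = d/s = 19100 m / 300000000 m/s = 63.6667 μs.
Total = 84.9 μs.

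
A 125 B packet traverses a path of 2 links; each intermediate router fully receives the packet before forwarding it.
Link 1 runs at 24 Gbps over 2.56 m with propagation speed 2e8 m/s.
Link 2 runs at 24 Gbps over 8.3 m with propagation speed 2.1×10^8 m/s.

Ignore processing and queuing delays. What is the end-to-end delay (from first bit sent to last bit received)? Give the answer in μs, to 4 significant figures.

L = 125 × 8 = 1000 bits.
Transmission delay per hop = L/R = 1000/24000000000 = 0.0416667 μs; 2 hops → 0.0833333 μs.
Propagation delays (d/s per hop): 0.0128, 0.0395238 μs; sum = 0.0523238 μs.
End-to-end = 0.1357 μs.

0.1357 μs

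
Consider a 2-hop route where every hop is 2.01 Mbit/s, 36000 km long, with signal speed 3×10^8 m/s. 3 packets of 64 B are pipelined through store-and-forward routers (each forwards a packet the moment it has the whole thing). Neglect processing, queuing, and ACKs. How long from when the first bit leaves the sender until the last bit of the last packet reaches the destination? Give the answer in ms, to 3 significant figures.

241 ms

Per-hop transmission t_tx = L/R = 512/2.01e+06 = 0.254726 ms.
Per-hop propagation t_prop = 36000000/300000000 = 120 ms.
Pipeline fill: first packet needs 2·t_tx to clear all hops; remaining 2 packets each add one t_tx.
Total = (2+3-1)·t_tx + 2·t_prop = 4·0.254726 + 2·120 = 241 ms.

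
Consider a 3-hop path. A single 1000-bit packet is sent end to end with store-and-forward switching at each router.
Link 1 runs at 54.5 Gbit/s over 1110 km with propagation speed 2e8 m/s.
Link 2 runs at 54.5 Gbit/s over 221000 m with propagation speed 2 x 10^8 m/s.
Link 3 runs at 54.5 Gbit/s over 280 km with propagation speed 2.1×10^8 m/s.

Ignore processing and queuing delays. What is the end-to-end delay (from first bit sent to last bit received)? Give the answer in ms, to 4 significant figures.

7.988 ms

Transmission delay per hop = L/R = 1000/54500000000 = 1.83486e-05 ms; 3 hops → 5.50459e-05 ms.
Propagation delays (d/s per hop): 5.55, 1.105, 1.33333 ms; sum = 7.98833 ms.
End-to-end = 7.988 ms.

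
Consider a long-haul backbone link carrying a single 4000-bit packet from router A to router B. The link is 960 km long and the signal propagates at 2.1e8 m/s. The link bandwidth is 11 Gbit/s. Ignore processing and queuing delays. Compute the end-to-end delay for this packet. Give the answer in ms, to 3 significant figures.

4.57 ms

Transmission delay = L/R = 4000 / 11000000000 = 0.000363636 ms.
Propagation delay = d/s = 960000 m / 210000000 m/s = 4.57143 ms.
Total = 4.57 ms.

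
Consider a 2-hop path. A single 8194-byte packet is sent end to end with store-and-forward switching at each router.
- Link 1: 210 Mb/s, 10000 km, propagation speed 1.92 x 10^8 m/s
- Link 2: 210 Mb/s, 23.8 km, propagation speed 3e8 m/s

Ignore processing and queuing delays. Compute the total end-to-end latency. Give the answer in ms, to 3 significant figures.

L = 8194 × 8 = 65552 bits.
Transmission delay per hop = L/R = 65552/210000000 = 0.312152 ms; 2 hops → 0.624305 ms.
Propagation delays (d/s per hop): 52.0833, 0.0793333 ms; sum = 52.1627 ms.
End-to-end = 52.8 ms.

52.8 ms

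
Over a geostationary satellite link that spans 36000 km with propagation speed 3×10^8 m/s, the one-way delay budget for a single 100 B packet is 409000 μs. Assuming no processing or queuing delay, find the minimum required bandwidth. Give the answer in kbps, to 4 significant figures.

L = 800 bits.
Propagation delay = 36000000 / 300000000 = 120000 μs.
Transmission budget = 409000 − 120000 = 289000 μs.
R ≥ L / t_tx = 800 bits / 0.289 s = 2.768 kbps.

2.768 kbps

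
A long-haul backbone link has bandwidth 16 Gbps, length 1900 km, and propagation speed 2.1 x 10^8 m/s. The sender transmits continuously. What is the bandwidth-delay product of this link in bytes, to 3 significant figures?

Propagation delay = 1900000 / 210000000 = 0.00904762 s.
BDP = R × t_prop = 16000000000 × 0.00904762 = 144762000 bits.
In bytes: 144762000/8 = 18100000 bytes.

18100000 bytes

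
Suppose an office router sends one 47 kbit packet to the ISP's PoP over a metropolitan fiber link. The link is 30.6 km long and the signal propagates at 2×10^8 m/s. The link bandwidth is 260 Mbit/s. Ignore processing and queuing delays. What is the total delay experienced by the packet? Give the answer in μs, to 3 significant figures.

334 μs

L = 47000 bits.
Transmission delay = L/R = 47000 / 260000000 = 180.769 μs.
Propagation delay = d/s = 30600 m / 200000000 m/s = 153 μs.
Total = 334 μs.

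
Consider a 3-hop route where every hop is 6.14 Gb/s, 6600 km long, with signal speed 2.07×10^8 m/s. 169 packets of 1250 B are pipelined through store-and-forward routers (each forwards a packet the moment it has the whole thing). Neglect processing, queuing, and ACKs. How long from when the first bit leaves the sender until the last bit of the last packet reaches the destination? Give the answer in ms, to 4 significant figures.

95.93 ms

Per-hop transmission t_tx = L/R = 10000/6140000000 = 0.00162866 ms.
Per-hop propagation t_prop = 6600000/2.07e+08 = 31.8841 ms.
Pipeline fill: first packet needs 3·t_tx to clear all hops; remaining 168 packets each add one t_tx.
Total = (3+169-1)·t_tx + 3·t_prop = 171·0.00162866 + 3·31.8841 = 95.93 ms.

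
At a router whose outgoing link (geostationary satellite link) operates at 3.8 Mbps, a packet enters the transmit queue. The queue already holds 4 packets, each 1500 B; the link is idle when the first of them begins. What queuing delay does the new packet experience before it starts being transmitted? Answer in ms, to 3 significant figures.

12.6 ms

Each queued packet: L/R = 12000/3800000 = 3.15789 ms.
4 queued → 12.6316 ms.
Queuing delay = 12.6 ms.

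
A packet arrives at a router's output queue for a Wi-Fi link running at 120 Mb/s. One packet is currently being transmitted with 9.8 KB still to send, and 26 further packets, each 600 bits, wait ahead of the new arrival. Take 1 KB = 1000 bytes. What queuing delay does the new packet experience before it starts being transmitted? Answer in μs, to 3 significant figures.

783 μs

Each queued packet: L/R = 600/120000000 = 5 μs.
26 queued → 130 μs.
Plus remaining 78400 bits of current packet: 653.333 μs.
Queuing delay = 783 μs.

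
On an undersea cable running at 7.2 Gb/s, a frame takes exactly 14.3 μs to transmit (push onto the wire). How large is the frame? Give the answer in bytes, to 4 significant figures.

L = R × t_tx = 7200000000 b/s × 1.43e-05 s = 102960 bits.
In bytes: 102960 / 8 = 12870 bytes.

12870 bytes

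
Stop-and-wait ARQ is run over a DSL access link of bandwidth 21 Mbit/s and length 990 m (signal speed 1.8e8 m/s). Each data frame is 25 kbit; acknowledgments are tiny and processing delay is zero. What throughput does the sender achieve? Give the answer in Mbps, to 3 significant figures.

t_tx = L/R = 25000/21000000 = 0.00119048 s.
t_prop = 990/180000000 = 5.5e-06 s; RTT = 1.1e-05 s.
Cycle = t_tx + RTT = 0.00120148 s.
Throughput = L / cycle = 25000 / 0.00120148 = 20.8 Mbps.

20.8 Mbps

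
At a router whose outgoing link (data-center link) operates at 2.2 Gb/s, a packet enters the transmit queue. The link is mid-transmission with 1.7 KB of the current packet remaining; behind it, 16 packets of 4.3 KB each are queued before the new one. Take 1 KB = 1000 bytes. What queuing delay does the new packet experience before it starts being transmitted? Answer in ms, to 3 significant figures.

0.256 ms

Each queued packet: L/R = 34400/2200000000 = 0.0156364 ms.
16 queued → 0.250182 ms.
Plus remaining 13600 bits of current packet: 0.00618182 ms.
Queuing delay = 0.256 ms.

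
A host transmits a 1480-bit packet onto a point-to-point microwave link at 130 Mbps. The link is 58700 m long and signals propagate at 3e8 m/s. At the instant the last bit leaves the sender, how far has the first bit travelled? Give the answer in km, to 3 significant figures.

3.42 km

t_tx = L/R = 1480/130000000 = 1.13846e-05 s.
Distance = s × t_tx = 300000000 × 1.13846e-05 = 3.42 km.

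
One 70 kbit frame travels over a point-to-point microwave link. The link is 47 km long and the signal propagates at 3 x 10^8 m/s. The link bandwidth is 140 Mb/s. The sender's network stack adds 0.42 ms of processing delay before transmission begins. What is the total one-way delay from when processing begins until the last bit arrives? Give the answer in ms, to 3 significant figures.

L = 70000 bits.
Transmission delay = L/R = 70000 / 140000000 = 0.5 ms.
Propagation delay = d/s = 47000 m / 300000000 m/s = 0.156667 ms.
Plus processing delay 0.42 ms = 0.42 ms.
Total = 1.08 ms.

1.08 ms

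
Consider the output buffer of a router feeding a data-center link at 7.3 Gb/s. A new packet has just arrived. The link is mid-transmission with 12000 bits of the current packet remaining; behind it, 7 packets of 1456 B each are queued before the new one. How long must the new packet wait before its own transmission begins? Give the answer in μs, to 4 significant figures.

Each queued packet: L/R = 11648/7300000000 = 1.59562 μs.
7 queued → 11.1693 μs.
Plus remaining 12000 bits of current packet: 1.64384 μs.
Queuing delay = 12.81 μs.

12.81 μs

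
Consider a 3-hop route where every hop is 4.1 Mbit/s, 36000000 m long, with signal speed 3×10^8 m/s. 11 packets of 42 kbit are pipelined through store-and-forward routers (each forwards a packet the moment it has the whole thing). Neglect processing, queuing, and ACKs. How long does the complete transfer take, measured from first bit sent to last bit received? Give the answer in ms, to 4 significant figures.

Per-hop transmission t_tx = L/R = 42000/4.1e+06 = 10.2439 ms.
Per-hop propagation t_prop = 36000000/300000000 = 120 ms.
Pipeline fill: first packet needs 3·t_tx to clear all hops; remaining 10 packets each add one t_tx.
Total = (3+11-1)·t_tx + 3·t_prop = 13·10.2439 + 3·120 = 493.2 ms.

493.2 ms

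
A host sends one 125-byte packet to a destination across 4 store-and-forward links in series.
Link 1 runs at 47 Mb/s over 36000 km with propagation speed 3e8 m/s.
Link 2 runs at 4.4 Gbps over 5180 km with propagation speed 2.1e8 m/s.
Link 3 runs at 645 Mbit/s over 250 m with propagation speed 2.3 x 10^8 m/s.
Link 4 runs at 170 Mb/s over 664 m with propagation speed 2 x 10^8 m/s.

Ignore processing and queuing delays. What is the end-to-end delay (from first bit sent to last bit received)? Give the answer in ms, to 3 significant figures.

145 ms

L = 125 × 8 = 1000 bits.
Transmission delays (L/R per hop): 0.0212766, 0.000227273, 0.00155039, 0.00588235 ms; sum = 0.0289366 ms.
Propagation delays (d/s per hop): 120, 24.6667, 0.00108696, 0.00332 ms; sum = 144.671 ms.
End-to-end = 145 ms.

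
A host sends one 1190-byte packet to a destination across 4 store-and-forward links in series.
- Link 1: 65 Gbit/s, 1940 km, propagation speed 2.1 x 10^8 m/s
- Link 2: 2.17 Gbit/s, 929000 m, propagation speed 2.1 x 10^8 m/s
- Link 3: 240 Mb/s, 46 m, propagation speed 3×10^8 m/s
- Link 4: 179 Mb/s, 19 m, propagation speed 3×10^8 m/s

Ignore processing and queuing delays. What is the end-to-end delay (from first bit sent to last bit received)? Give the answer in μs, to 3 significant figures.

L = 1190 × 8 = 9520 bits.
Transmission delays (L/R per hop): 0.146462, 4.3871, 39.6667, 53.1844 μs; sum = 97.3846 μs.
Propagation delays (d/s per hop): 9238.1, 4423.81, 0.153333, 0.0633333 μs; sum = 13662.1 μs.
End-to-end = 13800 μs.

13800 μs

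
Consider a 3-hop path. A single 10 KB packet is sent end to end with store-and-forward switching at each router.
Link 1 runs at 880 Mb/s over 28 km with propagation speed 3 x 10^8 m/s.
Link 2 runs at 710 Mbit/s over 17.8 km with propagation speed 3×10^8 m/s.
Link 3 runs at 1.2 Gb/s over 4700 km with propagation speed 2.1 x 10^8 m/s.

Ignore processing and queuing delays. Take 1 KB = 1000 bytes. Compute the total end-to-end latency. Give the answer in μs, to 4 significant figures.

22800 μs

L = 80000 bits.
Transmission delays (L/R per hop): 90.9091, 112.676, 66.6667 μs; sum = 270.252 μs.
Propagation delays (d/s per hop): 93.3333, 59.3333, 22381 μs; sum = 22533.6 μs.
End-to-end = 22800 μs.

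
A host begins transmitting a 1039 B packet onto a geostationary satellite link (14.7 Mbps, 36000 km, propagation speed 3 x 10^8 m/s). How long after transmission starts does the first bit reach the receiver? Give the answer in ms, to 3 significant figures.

120 ms

First bit experiences only propagation delay: d/s = 36000000/300000000 = 120 ms.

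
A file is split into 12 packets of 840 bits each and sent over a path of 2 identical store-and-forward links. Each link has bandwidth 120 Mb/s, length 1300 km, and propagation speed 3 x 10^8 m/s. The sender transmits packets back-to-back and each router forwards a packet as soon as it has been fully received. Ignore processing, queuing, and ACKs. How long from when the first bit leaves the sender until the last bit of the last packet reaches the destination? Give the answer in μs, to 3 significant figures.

8760 μs

Per-hop transmission t_tx = L/R = 840/120000000 = 7 μs.
Per-hop propagation t_prop = 1300000/300000000 = 4333.33 μs.
Pipeline fill: first packet needs 2·t_tx to clear all hops; remaining 11 packets each add one t_tx.
Total = (2+12-1)·t_tx + 2·t_prop = 13·7 + 2·4333.33 = 8760 μs.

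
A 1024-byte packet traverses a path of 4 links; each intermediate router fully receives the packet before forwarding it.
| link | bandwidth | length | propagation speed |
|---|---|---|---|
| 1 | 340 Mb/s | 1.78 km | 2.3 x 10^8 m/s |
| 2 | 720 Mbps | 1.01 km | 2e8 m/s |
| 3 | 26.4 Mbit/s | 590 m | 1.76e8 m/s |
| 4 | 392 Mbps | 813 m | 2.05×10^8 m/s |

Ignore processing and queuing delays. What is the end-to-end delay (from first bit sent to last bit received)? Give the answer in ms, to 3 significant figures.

0.387 ms

L = 1024 × 8 = 8192 bits.
Transmission delays (L/R per hop): 0.0240941, 0.0113778, 0.310303, 0.020898 ms; sum = 0.366673 ms.
Propagation delays (d/s per hop): 0.00773913, 0.00505, 0.00335227, 0.00396585 ms; sum = 0.0201073 ms.
End-to-end = 0.387 ms.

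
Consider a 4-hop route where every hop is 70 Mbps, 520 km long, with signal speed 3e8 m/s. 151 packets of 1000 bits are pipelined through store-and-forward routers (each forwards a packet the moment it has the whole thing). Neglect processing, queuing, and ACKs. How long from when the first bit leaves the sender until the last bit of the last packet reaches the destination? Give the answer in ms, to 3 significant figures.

9.13 ms

Per-hop transmission t_tx = L/R = 1000/70000000 = 0.0142857 ms.
Per-hop propagation t_prop = 520000/300000000 = 1.73333 ms.
Pipeline fill: first packet needs 4·t_tx to clear all hops; remaining 150 packets each add one t_tx.
Total = (4+151-1)·t_tx + 4·t_prop = 154·0.0142857 + 4·1.73333 = 9.13 ms.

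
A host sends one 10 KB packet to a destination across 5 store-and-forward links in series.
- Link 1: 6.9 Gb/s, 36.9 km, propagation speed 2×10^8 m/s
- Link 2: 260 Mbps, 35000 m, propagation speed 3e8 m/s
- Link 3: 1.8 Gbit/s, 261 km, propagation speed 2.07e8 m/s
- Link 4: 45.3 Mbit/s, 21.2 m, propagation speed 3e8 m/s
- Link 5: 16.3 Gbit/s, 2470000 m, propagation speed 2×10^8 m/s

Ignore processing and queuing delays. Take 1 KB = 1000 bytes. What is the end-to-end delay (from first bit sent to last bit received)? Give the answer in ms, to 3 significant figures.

L = 80000 bits.
Transmission delays (L/R per hop): 0.0115942, 0.307692, 0.0444444, 1.766, 0.00490798 ms; sum = 2.13464 ms.
Propagation delays (d/s per hop): 0.1845, 0.116667, 1.26087, 7.06667e-05, 12.35 ms; sum = 13.9121 ms.
End-to-end = 16.0 ms.

16.0 ms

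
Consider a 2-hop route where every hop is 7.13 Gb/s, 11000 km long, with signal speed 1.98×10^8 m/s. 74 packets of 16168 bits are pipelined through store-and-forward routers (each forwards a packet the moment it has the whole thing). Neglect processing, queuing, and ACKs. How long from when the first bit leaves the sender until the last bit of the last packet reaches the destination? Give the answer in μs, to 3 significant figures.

Per-hop transmission t_tx = L/R = 16168/7130000000 = 2.2676 μs.
Per-hop propagation t_prop = 11000000/198000000 = 55555.6 μs.
Pipeline fill: first packet needs 2·t_tx to clear all hops; remaining 73 packets each add one t_tx.
Total = (2+74-1)·t_tx + 2·t_prop = 75·2.2676 + 2·55555.6 = 111000 μs.

111000 μs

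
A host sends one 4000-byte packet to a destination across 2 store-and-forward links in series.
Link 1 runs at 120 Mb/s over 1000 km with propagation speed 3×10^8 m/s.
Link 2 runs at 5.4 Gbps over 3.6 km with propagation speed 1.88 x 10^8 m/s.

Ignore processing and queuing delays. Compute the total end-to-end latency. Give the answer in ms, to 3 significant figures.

L = 4000 × 8 = 32000 bits.
Transmission delays (L/R per hop): 0.266667, 0.00592593 ms; sum = 0.272593 ms.
Propagation delays (d/s per hop): 3.33333, 0.0191489 ms; sum = 3.35248 ms.
End-to-end = 3.63 ms.

3.63 ms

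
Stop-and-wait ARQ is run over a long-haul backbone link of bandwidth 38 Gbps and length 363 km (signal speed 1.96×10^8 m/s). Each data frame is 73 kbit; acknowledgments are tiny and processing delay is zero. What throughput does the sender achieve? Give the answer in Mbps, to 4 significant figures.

t_tx = L/R = 73000/38000000000 = 1.92105e-06 s.
t_prop = 363000/196000000 = 0.00185204 s; RTT = 0.00370408 s.
Cycle = t_tx + RTT = 0.003706 s.
Throughput = L / cycle = 73000 / 0.003706 = 19.70 Mbps.

19.70 Mbps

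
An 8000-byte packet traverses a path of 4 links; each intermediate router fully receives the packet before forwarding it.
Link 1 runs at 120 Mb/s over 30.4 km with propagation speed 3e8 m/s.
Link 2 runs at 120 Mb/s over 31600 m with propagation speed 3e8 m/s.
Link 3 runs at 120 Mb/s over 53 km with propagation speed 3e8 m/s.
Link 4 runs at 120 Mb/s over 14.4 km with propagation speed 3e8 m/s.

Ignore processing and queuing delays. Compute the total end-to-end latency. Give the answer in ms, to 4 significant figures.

L = 8000 × 8 = 64000 bits.
Transmission delay per hop = L/R = 64000/120000000 = 0.533333 ms; 4 hops → 2.13333 ms.
Propagation delays (d/s per hop): 0.101333, 0.105333, 0.176667, 0.048 ms; sum = 0.431333 ms.
End-to-end = 2.565 ms.

2.565 ms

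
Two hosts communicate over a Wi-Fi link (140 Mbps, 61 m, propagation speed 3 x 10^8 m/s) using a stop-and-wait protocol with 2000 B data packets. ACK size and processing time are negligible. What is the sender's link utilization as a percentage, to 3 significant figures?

t_tx = L/R = 16000/140000000 = 0.000114286 s.
t_prop = 61/300000000 = 2.03333e-07 s; RTT = 4.06667e-07 s.
Cycle = t_tx + RTT = 0.000114692 s.
Utilization = t_tx / cycle = 0.000114286/0.000114692 = 99.6 %.

99.6 %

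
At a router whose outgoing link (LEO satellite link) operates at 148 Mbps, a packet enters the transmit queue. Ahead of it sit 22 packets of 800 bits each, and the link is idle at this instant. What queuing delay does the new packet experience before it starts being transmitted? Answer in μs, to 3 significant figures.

119 μs

Each queued packet: L/R = 800/148000000 = 5.40541 μs.
22 queued → 118.919 μs.
Queuing delay = 119 μs.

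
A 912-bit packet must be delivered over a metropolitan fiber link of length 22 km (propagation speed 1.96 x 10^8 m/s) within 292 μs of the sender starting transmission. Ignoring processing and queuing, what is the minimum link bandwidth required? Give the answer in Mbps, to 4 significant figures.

Propagation delay = 22000 / 196000000 = 112.245 μs.
Transmission budget = 292 − 112.245 = 179.755 μs.
R ≥ L / t_tx = 912 bits / 0.000179755 s = 5.074 Mbps.

5.074 Mbps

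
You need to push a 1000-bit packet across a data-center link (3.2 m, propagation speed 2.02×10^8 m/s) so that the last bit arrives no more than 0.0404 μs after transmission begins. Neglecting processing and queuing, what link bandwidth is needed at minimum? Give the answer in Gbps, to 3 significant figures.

Propagation delay = 3.2 / 202000000 = 0.0158416 μs.
Transmission budget = 0.0404 − 0.0158416 = 0.0245584 μs.
R ≥ L / t_tx = 1000 bits / 2.45584e-08 s = 40.7 Gbps.

40.7 Gbps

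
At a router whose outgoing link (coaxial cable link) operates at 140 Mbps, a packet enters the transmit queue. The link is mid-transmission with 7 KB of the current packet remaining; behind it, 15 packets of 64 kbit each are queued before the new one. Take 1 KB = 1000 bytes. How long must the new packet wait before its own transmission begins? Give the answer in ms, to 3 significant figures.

7.26 ms

Each queued packet: L/R = 64000/140000000 = 0.457143 ms.
15 queued → 6.85714 ms.
Plus remaining 56000 bits of current packet: 0.4 ms.
Queuing delay = 7.26 ms.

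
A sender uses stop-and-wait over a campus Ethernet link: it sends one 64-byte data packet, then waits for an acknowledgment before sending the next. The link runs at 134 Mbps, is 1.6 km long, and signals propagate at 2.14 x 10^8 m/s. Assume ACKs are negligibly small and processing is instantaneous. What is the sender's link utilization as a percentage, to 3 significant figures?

t_tx = L/R = 512/134000000 = 3.8209e-06 s.
t_prop = 1600/214000000 = 7.47664e-06 s; RTT = 1.49533e-05 s.
Cycle = t_tx + RTT = 1.87742e-05 s.
Utilization = t_tx / cycle = 3.8209e-06/1.87742e-05 = 20.4 %.

20.4 %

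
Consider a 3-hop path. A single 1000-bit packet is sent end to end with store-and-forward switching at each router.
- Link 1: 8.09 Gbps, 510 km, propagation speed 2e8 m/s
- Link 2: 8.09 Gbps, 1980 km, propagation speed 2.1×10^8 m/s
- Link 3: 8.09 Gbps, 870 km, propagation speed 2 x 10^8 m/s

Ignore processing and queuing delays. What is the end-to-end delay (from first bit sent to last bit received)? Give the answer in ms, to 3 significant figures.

16.3 ms

Transmission delay per hop = L/R = 1000/8090000000 = 0.000123609 ms; 3 hops → 0.000370828 ms.
Propagation delays (d/s per hop): 2.55, 9.42857, 4.35 ms; sum = 16.3286 ms.
End-to-end = 16.3 ms.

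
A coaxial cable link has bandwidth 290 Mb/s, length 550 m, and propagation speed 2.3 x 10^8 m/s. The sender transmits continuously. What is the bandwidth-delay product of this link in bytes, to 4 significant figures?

86.68 bytes

Propagation delay = 550 / 2.3e+08 = 2.3913e-06 s.
BDP = R × t_prop = 290000000 × 2.3913e-06 = 693.478 bits.
In bytes: 693.478/8 = 86.68 bytes.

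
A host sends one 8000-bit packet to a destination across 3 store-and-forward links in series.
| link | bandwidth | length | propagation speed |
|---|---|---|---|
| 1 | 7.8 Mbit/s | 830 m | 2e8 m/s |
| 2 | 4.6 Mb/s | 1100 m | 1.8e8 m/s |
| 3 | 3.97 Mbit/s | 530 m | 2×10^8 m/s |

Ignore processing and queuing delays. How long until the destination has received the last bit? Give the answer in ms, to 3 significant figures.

4.79 ms

Transmission delays (L/R per hop): 1.02564, 1.73913, 2.01511 ms; sum = 4.77988 ms.
Propagation delays (d/s per hop): 0.00415, 0.00611111, 0.00265 ms; sum = 0.0129111 ms.
End-to-end = 4.79 ms.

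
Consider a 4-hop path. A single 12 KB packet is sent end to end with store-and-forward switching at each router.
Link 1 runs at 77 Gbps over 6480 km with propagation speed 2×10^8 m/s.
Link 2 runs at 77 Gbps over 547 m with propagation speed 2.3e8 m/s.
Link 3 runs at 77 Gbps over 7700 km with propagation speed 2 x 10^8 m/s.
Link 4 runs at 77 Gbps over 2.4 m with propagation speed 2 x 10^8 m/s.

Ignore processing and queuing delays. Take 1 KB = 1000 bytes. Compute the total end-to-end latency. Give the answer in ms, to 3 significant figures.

L = 96000 bits.
Transmission delay per hop = L/R = 96000/77000000000 = 0.00124675 ms; 4 hops → 0.00498701 ms.
Propagation delays (d/s per hop): 32.4, 0.00237826, 38.5, 1.2e-05 ms; sum = 70.9024 ms.
End-to-end = 70.9 ms.

70.9 ms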